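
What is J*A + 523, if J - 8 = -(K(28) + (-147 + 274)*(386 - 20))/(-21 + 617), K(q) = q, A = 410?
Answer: -4200628/149 ≈ -28192.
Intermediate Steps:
J = -20871/298 (J = 8 - (28 + (-147 + 274)*(386 - 20))/(-21 + 617) = 8 - (28 + 127*366)/596 = 8 - (28 + 46482)/596 = 8 - 46510/596 = 8 - 1*23255/298 = 8 - 23255/298 = -20871/298 ≈ -70.037)
J*A + 523 = -20871/298*410 + 523 = -4278555/149 + 523 = -4200628/149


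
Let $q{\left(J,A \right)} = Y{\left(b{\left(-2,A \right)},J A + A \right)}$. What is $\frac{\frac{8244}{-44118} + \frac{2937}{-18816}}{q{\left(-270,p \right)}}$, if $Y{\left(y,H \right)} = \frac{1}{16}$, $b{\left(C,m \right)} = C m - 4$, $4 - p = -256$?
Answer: $- \frac{5272105}{960792} \approx -5.4873$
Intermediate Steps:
$p = 260$ ($p = 4 - -256 = 4 + 256 = 260$)
$b{\left(C,m \right)} = -4 + C m$
$Y{\left(y,H \right)} = \frac{1}{16}$
$q{\left(J,A \right)} = \frac{1}{16}$
$\frac{\frac{8244}{-44118} + \frac{2937}{-18816}}{q{\left(-270,p \right)}} = \left(\frac{8244}{-44118} + \frac{2937}{-18816}\right) \frac{1}{\frac{1}{16}} = \left(8244 \left(- \frac{1}{44118}\right) + 2937 \left(- \frac{1}{18816}\right)\right) 16 = \left(- \frac{458}{2451} - \frac{979}{6272}\right) 16 = \left(- \frac{5272105}{15372672}\right) 16 = - \frac{5272105}{960792}$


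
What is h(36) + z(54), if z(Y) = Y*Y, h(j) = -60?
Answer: 2856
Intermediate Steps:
z(Y) = Y**2
h(36) + z(54) = -60 + 54**2 = -60 + 2916 = 2856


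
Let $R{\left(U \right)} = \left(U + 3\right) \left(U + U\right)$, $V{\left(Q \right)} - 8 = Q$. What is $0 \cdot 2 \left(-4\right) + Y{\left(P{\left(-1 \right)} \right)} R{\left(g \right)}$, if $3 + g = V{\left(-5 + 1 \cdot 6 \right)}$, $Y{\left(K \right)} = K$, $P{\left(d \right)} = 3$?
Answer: $324$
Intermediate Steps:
$V{\left(Q \right)} = 8 + Q$
$g = 6$ ($g = -3 + \left(8 + \left(-5 + 1 \cdot 6\right)\right) = -3 + \left(8 + \left(-5 + 6\right)\right) = -3 + \left(8 + 1\right) = -3 + 9 = 6$)
$R{\left(U \right)} = 2 U \left(3 + U\right)$ ($R{\left(U \right)} = \left(3 + U\right) 2 U = 2 U \left(3 + U\right)$)
$0 \cdot 2 \left(-4\right) + Y{\left(P{\left(-1 \right)} \right)} R{\left(g \right)} = 0 \cdot 2 \left(-4\right) + 3 \cdot 2 \cdot 6 \left(3 + 6\right) = 0 \left(-4\right) + 3 \cdot 2 \cdot 6 \cdot 9 = 0 + 3 \cdot 108 = 0 + 324 = 324$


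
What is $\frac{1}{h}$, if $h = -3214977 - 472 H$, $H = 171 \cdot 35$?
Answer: $- \frac{1}{6039897} \approx -1.6557 \cdot 10^{-7}$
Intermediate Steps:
$H = 5985$
$h = -6039897$ ($h = -3214977 - 472 \cdot 5985 = -3214977 - 2824920 = -6039897$)
$\frac{1}{h} = \frac{1}{-6039897} = - \frac{1}{6039897}$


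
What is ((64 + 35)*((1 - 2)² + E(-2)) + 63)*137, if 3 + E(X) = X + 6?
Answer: 35757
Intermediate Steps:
E(X) = 3 + X (E(X) = -3 + (X + 6) = -3 + (6 + X) = 3 + X)
((64 + 35)*((1 - 2)² + E(-2)) + 63)*137 = ((64 + 35)*((1 - 2)² + (3 - 2)) + 63)*137 = (99*((-1)² + 1) + 63)*137 = (99*(1 + 1) + 63)*137 = (99*2 + 63)*137 = (198 + 63)*137 = 261*137 = 35757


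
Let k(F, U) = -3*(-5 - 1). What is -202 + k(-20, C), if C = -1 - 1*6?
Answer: -184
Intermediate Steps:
C = -7 (C = -1 - 6 = -7)
k(F, U) = 18 (k(F, U) = -3*(-6) = 18)
-202 + k(-20, C) = -202 + 18 = -184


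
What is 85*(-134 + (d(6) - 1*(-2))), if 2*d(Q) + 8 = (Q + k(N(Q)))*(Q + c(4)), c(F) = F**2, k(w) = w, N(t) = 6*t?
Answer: 27710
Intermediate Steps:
d(Q) = -4 + 7*Q*(16 + Q)/2 (d(Q) = -4 + ((Q + 6*Q)*(Q + 4**2))/2 = -4 + ((7*Q)*(Q + 16))/2 = -4 + ((7*Q)*(16 + Q))/2 = -4 + (7*Q*(16 + Q))/2 = -4 + 7*Q*(16 + Q)/2)
85*(-134 + (d(6) - 1*(-2))) = 85*(-134 + ((-4 + 56*6 + (7/2)*6**2) - 1*(-2))) = 85*(-134 + ((-4 + 336 + (7/2)*36) + 2)) = 85*(-134 + ((-4 + 336 + 126) + 2)) = 85*(-134 + (458 + 2)) = 85*(-134 + 460) = 85*326 = 27710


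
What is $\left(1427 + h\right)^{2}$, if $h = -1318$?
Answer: $11881$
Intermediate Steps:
$\left(1427 + h\right)^{2} = \left(1427 - 1318\right)^{2} = 109^{2} = 11881$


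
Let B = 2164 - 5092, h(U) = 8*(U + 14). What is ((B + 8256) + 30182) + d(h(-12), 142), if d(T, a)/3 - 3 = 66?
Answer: 35717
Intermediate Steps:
h(U) = 112 + 8*U (h(U) = 8*(14 + U) = 112 + 8*U)
B = -2928
d(T, a) = 207 (d(T, a) = 9 + 3*66 = 9 + 198 = 207)
((B + 8256) + 30182) + d(h(-12), 142) = ((-2928 + 8256) + 30182) + 207 = (5328 + 30182) + 207 = 35510 + 207 = 35717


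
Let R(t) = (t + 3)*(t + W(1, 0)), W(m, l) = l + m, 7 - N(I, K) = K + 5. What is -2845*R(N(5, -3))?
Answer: -136560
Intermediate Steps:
N(I, K) = 2 - K (N(I, K) = 7 - (K + 5) = 7 - (5 + K) = 7 + (-5 - K) = 2 - K)
R(t) = (1 + t)*(3 + t) (R(t) = (t + 3)*(t + (0 + 1)) = (3 + t)*(t + 1) = (3 + t)*(1 + t) = (1 + t)*(3 + t))
-2845*R(N(5, -3)) = -2845*(3 + (2 - 1*(-3))² + 4*(2 - 1*(-3))) = -2845*(3 + (2 + 3)² + 4*(2 + 3)) = -2845*(3 + 5² + 4*5) = -2845*(3 + 25 + 20) = -2845*48 = -136560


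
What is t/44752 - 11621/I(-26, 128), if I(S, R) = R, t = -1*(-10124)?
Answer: -32422945/358016 ≈ -90.563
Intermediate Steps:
t = 10124
t/44752 - 11621/I(-26, 128) = 10124/44752 - 11621/128 = 10124*(1/44752) - 11621*1/128 = 2531/11188 - 11621/128 = -32422945/358016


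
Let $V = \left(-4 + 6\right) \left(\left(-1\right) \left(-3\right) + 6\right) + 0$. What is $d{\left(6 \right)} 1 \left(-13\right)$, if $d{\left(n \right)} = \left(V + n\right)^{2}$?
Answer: $-7488$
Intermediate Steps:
$V = 18$ ($V = 2 \left(3 + 6\right) + 0 = 2 \cdot 9 + 0 = 18 + 0 = 18$)
$d{\left(n \right)} = \left(18 + n\right)^{2}$
$d{\left(6 \right)} 1 \left(-13\right) = \left(18 + 6\right)^{2} \cdot 1 \left(-13\right) = 24^{2} \cdot 1 \left(-13\right) = 576 \cdot 1 \left(-13\right) = 576 \left(-13\right) = -7488$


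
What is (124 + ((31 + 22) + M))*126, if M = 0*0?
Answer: 22302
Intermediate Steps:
M = 0
(124 + ((31 + 22) + M))*126 = (124 + ((31 + 22) + 0))*126 = (124 + (53 + 0))*126 = (124 + 53)*126 = 177*126 = 22302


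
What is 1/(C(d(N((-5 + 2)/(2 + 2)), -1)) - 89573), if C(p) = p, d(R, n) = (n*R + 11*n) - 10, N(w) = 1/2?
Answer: -2/179189 ≈ -1.1161e-5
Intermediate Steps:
N(w) = ½
d(R, n) = -10 + 11*n + R*n (d(R, n) = (R*n + 11*n) - 10 = (11*n + R*n) - 10 = -10 + 11*n + R*n)
1/(C(d(N((-5 + 2)/(2 + 2)), -1)) - 89573) = 1/((-10 + 11*(-1) + (½)*(-1)) - 89573) = 1/((-10 - 11 - ½) - 89573) = 1/(-43/2 - 89573) = 1/(-179189/2) = -2/179189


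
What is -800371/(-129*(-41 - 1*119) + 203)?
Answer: -800371/20843 ≈ -38.400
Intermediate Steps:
-800371/(-129*(-41 - 1*119) + 203) = -800371/(-129*(-41 - 119) + 203) = -800371/(-129*(-160) + 203) = -800371/(20640 + 203) = -800371/20843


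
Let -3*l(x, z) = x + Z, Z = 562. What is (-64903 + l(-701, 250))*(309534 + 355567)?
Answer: -129408701570/3 ≈ -4.3136e+10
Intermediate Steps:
l(x, z) = -562/3 - x/3 (l(x, z) = -(x + 562)/3 = -(562 + x)/3 = -562/3 - x/3)
(-64903 + l(-701, 250))*(309534 + 355567) = (-64903 + (-562/3 - ⅓*(-701)))*(309534 + 355567) = (-64903 + (-562/3 + 701/3))*665101 = (-64903 + 139/3)*665101 = -194570/3*665101 = -129408701570/3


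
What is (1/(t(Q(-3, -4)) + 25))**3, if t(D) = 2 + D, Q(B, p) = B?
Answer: 1/13824 ≈ 7.2338e-5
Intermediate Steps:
(1/(t(Q(-3, -4)) + 25))**3 = (1/((2 - 3) + 25))**3 = (1/(-1 + 25))**3 = (1/24)**3 = 1/13824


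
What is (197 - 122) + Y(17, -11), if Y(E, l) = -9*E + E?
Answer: -61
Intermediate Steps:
Y(E, l) = -8*E
(197 - 122) + Y(17, -11) = (197 - 122) - 8*17 = 75 - 136 = -61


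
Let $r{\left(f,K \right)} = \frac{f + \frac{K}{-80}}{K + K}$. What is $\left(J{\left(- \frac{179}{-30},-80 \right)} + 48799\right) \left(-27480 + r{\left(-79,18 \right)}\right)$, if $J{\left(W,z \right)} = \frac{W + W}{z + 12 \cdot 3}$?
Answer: $- \frac{1274578073856409}{950400} \approx -1.3411 \cdot 10^{9}$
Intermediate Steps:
$r{\left(f,K \right)} = \frac{f - \frac{K}{80}}{2 K}$ ($r{\left(f,K \right)} = \frac{f + K \left(- \frac{1}{80}\right)}{2 K} = \left(f - \frac{K}{80}\right) \frac{1}{2 K} = \frac{f - \frac{K}{80}}{2 K}$)
$J{\left(W,z \right)} = \frac{2 W}{36 + z}$ ($J{\left(W,z \right)} = \frac{2 W}{z + 36} = \frac{2 W}{36 + z}$)
$\left(J{\left(- \frac{179}{-30},-80 \right)} + 48799\right) \left(-27480 + r{\left(-79,18 \right)}\right) = \left(\frac{2 \left(- \frac{179}{-30}\right)}{36 - 80} + 48799\right) \left(-27480 + \frac{\left(-1\right) 18 + 80 \left(-79\right)}{160 \cdot 18}\right) = \left(\frac{2 \left(\left(-179\right) \left(- \frac{1}{30}\right)\right)}{-44} + 48799\right) \left(-27480 + \frac{1}{160} \cdot \frac{1}{18} \left(-18 - 6320\right)\right) = \left(2 \cdot \frac{179}{30} \left(- \frac{1}{44}\right) + 48799\right) \left(-27480 + \frac{1}{160} \cdot \frac{1}{18} \left(-6338\right)\right) = \left(- \frac{179}{660} + 48799\right) \left(-27480 - \frac{3169}{1440}\right) = \frac{32207161}{660} \left(- \frac{39574369}{1440}\right) = - \frac{1274578073856409}{950400}$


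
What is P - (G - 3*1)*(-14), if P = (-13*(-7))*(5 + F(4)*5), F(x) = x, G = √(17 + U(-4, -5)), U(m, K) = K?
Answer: 2233 + 28*√3 ≈ 2281.5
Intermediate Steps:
G = 2*√3 (G = √(17 - 5) = √12 = 2*√3 ≈ 3.4641)
P = 2275 (P = (-13*(-7))*(5 + 4*5) = 91*(5 + 20) = 91*25 = 2275)
P - (G - 3*1)*(-14) = 2275 - (2*√3 - 3*1)*(-14) = 2275 - (2*√3 - 3)*(-14) = 2275 - (-3 + 2*√3)*(-14) = 2275 - (42 - 28*√3) = 2275 + (-42 + 28*√3) = 2233 + 28*√3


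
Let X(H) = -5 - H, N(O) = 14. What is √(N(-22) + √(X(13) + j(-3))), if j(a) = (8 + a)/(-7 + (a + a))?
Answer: √(2366 + 13*I*√3107)/13 ≈ 3.7843 + 0.56651*I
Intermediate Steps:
j(a) = (8 + a)/(-7 + 2*a)
√(N(-22) + √(X(13) + j(-3))) = √(14 + √((-5 - 1*13) + (8 - 3)/(-7 + 2*(-3)))) = √(14 + √((-5 - 13) + 5/(-7 - 6))) = √(14 + √(-18 + 5/(-13))) = √(14 + √(-18 - 1/13*5)) = √(14 + √(-18 - 5/13)) = √(14 + √(-239/13)) = √(14 + I*√3107/13)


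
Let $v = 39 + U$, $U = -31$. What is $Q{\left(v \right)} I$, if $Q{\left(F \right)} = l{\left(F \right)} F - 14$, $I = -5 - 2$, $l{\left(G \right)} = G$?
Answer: $-350$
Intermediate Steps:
$I = -7$
$v = 8$ ($v = 39 - 31 = 8$)
$Q{\left(F \right)} = -14 + F^{2}$ ($Q{\left(F \right)} = F F - 14 = F^{2} - 14 = -14 + F^{2}$)
$Q{\left(v \right)} I = \left(-14 + 8^{2}\right) \left(-7\right) = \left(-14 + 64\right) \left(-7\right) = 50 \left(-7\right) = -350$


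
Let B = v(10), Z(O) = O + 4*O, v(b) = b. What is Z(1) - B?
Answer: -5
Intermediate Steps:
Z(O) = 5*O
B = 10
Z(1) - B = 5*1 - 1*10 = 5 - 10 = -5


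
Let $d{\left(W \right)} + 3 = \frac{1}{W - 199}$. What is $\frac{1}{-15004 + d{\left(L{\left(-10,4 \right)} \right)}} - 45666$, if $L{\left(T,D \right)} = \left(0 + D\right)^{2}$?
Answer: $- \frac{125411713995}{2746282} \approx -45666.0$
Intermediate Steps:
$L{\left(T,D \right)} = D^{2}$
$d{\left(W \right)} = -3 + \frac{1}{-199 + W}$ ($d{\left(W \right)} = -3 + \frac{1}{W - 199} = -3 + \frac{1}{-199 + W}$)
$\frac{1}{-15004 + d{\left(L{\left(-10,4 \right)} \right)}} - 45666 = \frac{1}{-15004 + \frac{598 - 3 \cdot 4^{2}}{-199 + 4^{2}}} - 45666 = \frac{1}{-15004 + \frac{598 - 48}{-199 + 16}} - 45666 = \frac{1}{-15004 + \frac{598 - 48}{-183}} - 45666 = \frac{1}{-15004 - \frac{550}{183}} - 45666 = \frac{1}{- \frac{2746282}{183}} - 45666 = - \frac{183}{2746282} - 45666 = - \frac{125411713995}{2746282}$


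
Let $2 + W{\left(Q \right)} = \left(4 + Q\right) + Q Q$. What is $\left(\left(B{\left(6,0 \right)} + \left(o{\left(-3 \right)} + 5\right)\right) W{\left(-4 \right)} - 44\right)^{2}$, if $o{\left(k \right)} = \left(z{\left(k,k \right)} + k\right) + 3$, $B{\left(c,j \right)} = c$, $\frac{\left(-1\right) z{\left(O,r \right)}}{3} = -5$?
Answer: $102400$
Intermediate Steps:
$z{\left(O,r \right)} = 15$ ($z{\left(O,r \right)} = \left(-3\right) \left(-5\right) = 15$)
$W{\left(Q \right)} = 2 + Q + Q^{2}$ ($W{\left(Q \right)} = -2 + \left(\left(4 + Q\right) + Q Q\right) = -2 + \left(\left(4 + Q\right) + Q^{2}\right) = -2 + \left(4 + Q + Q^{2}\right) = 2 + Q + Q^{2}$)
$o{\left(k \right)} = 18 + k$ ($o{\left(k \right)} = \left(15 + k\right) + 3 = 18 + k$)
$\left(\left(B{\left(6,0 \right)} + \left(o{\left(-3 \right)} + 5\right)\right) W{\left(-4 \right)} - 44\right)^{2} = \left(\left(6 + \left(\left(18 - 3\right) + 5\right)\right) \left(2 - 4 + \left(-4\right)^{2}\right) - 44\right)^{2} = \left(\left(6 + \left(15 + 5\right)\right) \left(2 - 4 + 16\right) - 44\right)^{2} = \left(\left(6 + 20\right) 14 - 44\right)^{2} = \left(26 \cdot 14 - 44\right)^{2} = \left(364 - 44\right)^{2} = 320^{2} = 102400$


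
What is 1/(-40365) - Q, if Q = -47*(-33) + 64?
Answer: -65189476/40365 ≈ -1615.0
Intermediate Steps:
Q = 1615 (Q = 1551 + 64 = 1615)
1/(-40365) - Q = 1/(-40365) - 1*1615 = -1/40365 - 1615 = -65189476/40365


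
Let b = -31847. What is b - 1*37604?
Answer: -69451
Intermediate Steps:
b - 1*37604 = -31847 - 1*37604 = -31847 - 37604 = -69451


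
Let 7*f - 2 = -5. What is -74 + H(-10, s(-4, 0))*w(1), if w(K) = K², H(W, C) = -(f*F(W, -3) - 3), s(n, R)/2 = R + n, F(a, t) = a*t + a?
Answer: -437/7 ≈ -62.429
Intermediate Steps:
F(a, t) = a + a*t
f = -3/7 (f = 2/7 + (⅐)*(-5) = 2/7 - 5/7 = -3/7 ≈ -0.42857)
s(n, R) = 2*R + 2*n (s(n, R) = 2*(R + n) = 2*R + 2*n)
H(W, C) = 3 - 6*W/7 (H(W, C) = -(-3*W*(1 - 3)/7 - 3) = -(-3*W*(-2)/7 - 3) = -(-(-6)*W/7 - 3) = -(6*W/7 - 3) = -(-3 + 6*W/7) = 3 - 6*W/7)
-74 + H(-10, s(-4, 0))*w(1) = -74 + (3 - 6/7*(-10))*1² = -74 + (3 + 60/7)*1 = -74 + (81/7)*1 = -74 + 81/7 = -437/7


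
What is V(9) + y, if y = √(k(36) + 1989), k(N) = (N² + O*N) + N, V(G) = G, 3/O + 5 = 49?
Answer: 9 + 3*√44682/11 ≈ 66.649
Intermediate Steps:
O = 3/44 (O = 3/(-5 + 49) = 3/44 ≈ 0.068182)
k(N) = N² + 47*N/44 (k(N) = (N² + 3*N/44) + N = N² + 47*N/44)
y = 3*√44682/11 (y = √((1/44)*36*(47 + 44*36) + 1989) = √((1/44)*36*(47 + 1584) + 1989) = √((1/44)*36*1631 + 1989) = √(14679/11 + 1989) = √(36558/11) = 3*√44682/11 ≈ 57.649)
V(9) + y = 9 + 3*√44682/11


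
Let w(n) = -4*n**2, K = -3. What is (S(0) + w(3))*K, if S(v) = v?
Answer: 108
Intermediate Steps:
(S(0) + w(3))*K = (0 - 4*3**2)*(-3) = (0 - 4*9)*(-3) = (0 - 36)*(-3) = -36*(-3) = 108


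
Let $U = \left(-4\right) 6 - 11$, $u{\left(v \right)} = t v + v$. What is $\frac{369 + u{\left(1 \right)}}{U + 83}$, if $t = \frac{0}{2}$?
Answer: $\frac{185}{24} \approx 7.7083$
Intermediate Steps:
$t = 0$ ($t = 0 \cdot \frac{1}{2} = 0$)
$u{\left(v \right)} = v$ ($u{\left(v \right)} = 0 v + v = 0 + v = v$)
$U = -35$ ($U = -24 - 11 = -35$)
$\frac{369 + u{\left(1 \right)}}{U + 83} = \frac{369 + 1}{-35 + 83} = \frac{370}{48} = 370 \cdot \frac{1}{48} = \frac{185}{24}$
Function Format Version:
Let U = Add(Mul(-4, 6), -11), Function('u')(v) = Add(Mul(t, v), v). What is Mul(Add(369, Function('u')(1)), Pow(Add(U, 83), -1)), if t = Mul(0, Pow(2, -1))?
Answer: Rational(185, 24) ≈ 7.7083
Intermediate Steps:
t = 0 (t = Mul(0, Rational(1, 2)) = 0)
Function('u')(v) = v (Function('u')(v) = Add(Mul(0, v), v) = Add(0, v) = v)
U = -35 (U = Add(-24, -11) = -35)
Mul(Add(369, Function('u')(1)), Pow(Add(U, 83), -1)) = Mul(Add(369, 1), Pow(Add(-35, 83), -1)) = Mul(370, Pow(48, -1)) = Mul(370, Rational(1, 48)) = Rational(185, 24)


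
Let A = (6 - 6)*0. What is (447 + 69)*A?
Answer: 0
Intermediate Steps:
A = 0 (A = 0*0 = 0)
(447 + 69)*A = (447 + 69)*0 = 516*0 = 0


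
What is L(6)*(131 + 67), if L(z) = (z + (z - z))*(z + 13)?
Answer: 22572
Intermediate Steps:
L(z) = z*(13 + z) (L(z) = (z + 0)*(13 + z) = z*(13 + z))
L(6)*(131 + 67) = (6*(13 + 6))*(131 + 67) = (6*19)*198 = 114*198 = 22572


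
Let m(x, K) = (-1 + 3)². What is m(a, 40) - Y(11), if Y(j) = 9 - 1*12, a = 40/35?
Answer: 7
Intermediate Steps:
a = 8/7 (a = 40*(1/35) = 8/7 ≈ 1.1429)
Y(j) = -3 (Y(j) = 9 - 12 = -3)
m(x, K) = 4 (m(x, K) = 2² = 4)
m(a, 40) - Y(11) = 4 - 1*(-3) = 4 + 3 = 7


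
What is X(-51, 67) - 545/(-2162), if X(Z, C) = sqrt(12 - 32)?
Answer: 545/2162 + 2*I*sqrt(5) ≈ 0.25208 + 4.4721*I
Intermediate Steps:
X(Z, C) = 2*I*sqrt(5) (X(Z, C) = sqrt(-20) = 2*I*sqrt(5))
X(-51, 67) - 545/(-2162) = 2*I*sqrt(5) - 545/(-2162) = 2*I*sqrt(5) - 545*(-1/2162) = 2*I*sqrt(5) + 545/2162 = 545/2162 + 2*I*sqrt(5)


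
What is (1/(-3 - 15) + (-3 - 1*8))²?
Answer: 39601/324 ≈ 122.23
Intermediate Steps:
(1/(-3 - 15) + (-3 - 1*8))² = (1/(-18) + (-3 - 8))² = (-1/18 - 11)² = (-199/18)² = 39601/324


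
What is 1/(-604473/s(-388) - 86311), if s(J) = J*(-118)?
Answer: -45784/3952267297 ≈ -1.1584e-5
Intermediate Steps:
s(J) = -118*J
1/(-604473/s(-388) - 86311) = 1/(-604473/((-118*(-388))) - 86311) = 1/(-604473/45784 - 86311) = 1/(-3952267297/45784) = -45784/3952267297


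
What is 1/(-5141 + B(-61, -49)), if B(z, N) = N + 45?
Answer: -1/5145 ≈ -0.00019436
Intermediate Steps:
B(z, N) = 45 + N
1/(-5141 + B(-61, -49)) = 1/(-5141 + (45 - 49)) = 1/(-5141 - 4) = 1/(-5145) = -1/5145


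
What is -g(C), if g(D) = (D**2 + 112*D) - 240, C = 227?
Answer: -76713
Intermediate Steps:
g(D) = -240 + D**2 + 112*D
-g(C) = -(-240 + 227**2 + 112*227) = -(-240 + 51529 + 25424) = -1*76713 = -76713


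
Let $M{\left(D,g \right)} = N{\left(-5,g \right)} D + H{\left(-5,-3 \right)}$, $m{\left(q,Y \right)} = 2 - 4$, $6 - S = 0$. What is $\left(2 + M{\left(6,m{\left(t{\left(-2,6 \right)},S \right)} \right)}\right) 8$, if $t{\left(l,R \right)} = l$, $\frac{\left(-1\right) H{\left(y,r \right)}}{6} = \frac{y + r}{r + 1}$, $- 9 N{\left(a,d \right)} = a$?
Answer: $- \frac{448}{3} \approx -149.33$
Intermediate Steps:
$N{\left(a,d \right)} = - \frac{a}{9}$
$S = 6$ ($S = 6 - 0 = 6 + 0 = 6$)
$H{\left(y,r \right)} = - \frac{6 \left(r + y\right)}{1 + r}$ ($H{\left(y,r \right)} = - 6 \frac{y + r}{r + 1} = - 6 \frac{r + y}{1 + r} = - \frac{6 \left(r + y\right)}{1 + r}$)
$m{\left(q,Y \right)} = -2$
$M{\left(D,g \right)} = -24 + \frac{5 D}{9}$ ($M{\left(D,g \right)} = \left(- \frac{1}{9}\right) \left(-5\right) D + \frac{6 \left(\left(-1\right) \left(-3\right) - -5\right)}{1 - 3} = \frac{5 D}{9} + \frac{6 \left(3 + 5\right)}{-2} = \frac{5 D}{9} + 6 \left(- \frac{1}{2}\right) 8 = \frac{5 D}{9} - 24 = -24 + \frac{5 D}{9}$)
$\left(2 + M{\left(6,m{\left(t{\left(-2,6 \right)},S \right)} \right)}\right) 8 = \left(2 + \left(-24 + \frac{5}{9} \cdot 6\right)\right) 8 = \left(2 + \left(-24 + \frac{10}{3}\right)\right) 8 = \left(2 - \frac{62}{3}\right) 8 = \left(- \frac{56}{3}\right) 8 = - \frac{448}{3}$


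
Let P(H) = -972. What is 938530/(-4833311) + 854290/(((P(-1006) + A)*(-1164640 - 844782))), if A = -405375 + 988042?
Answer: -109702437554832789/564951575828869019 ≈ -0.19418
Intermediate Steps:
A = 582667
938530/(-4833311) + 854290/(((P(-1006) + A)*(-1164640 - 844782))) = 938530/(-4833311) + 854290/(((-972 + 582667)*(-1164640 - 844782))) = 938530*(-1/4833311) + 854290/((581695*(-2009422))) = -938530/4833311 + 854290/(-1168870730290) = -938530/4833311 + 854290*(-1/1168870730290) = -938530/4833311 - 85429/116887073029 = -109702437554832789/564951575828869019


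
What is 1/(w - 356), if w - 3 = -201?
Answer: -1/554 ≈ -0.0018051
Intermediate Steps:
w = -198 (w = 3 - 201 = -198)
1/(w - 356) = 1/(-198 - 356) = 1/(-554) = -1/554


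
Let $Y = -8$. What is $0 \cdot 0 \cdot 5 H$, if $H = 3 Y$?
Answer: $0$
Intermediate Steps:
$H = -24$ ($H = 3 \left(-8\right) = -24$)
$0 \cdot 0 \cdot 5 H = 0 \cdot 0 \cdot 5 \left(-24\right) = 0 \cdot 5 \left(-24\right) = 0 \left(-24\right) = 0$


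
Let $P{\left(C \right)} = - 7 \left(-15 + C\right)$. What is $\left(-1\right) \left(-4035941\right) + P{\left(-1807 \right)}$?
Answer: $4048695$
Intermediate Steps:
$P{\left(C \right)} = 105 - 7 C$
$\left(-1\right) \left(-4035941\right) + P{\left(-1807 \right)} = \left(-1\right) \left(-4035941\right) + \left(105 - -12649\right) = 4035941 + \left(105 + 12649\right) = 4035941 + 12754 = 4048695$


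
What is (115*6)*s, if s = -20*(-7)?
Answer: 96600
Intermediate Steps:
s = 140
(115*6)*s = (115*6)*140 = 690*140 = 96600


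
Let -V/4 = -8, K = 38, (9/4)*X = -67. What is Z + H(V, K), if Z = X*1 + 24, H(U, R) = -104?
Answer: -988/9 ≈ -109.78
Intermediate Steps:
X = -268/9 (X = (4/9)*(-67) = -268/9 ≈ -29.778)
V = 32 (V = -4*(-8) = 32)
Z = -52/9 (Z = -268/9*1 + 24 = -268/9 + 24 = -52/9 ≈ -5.7778)
Z + H(V, K) = -52/9 - 104 = -988/9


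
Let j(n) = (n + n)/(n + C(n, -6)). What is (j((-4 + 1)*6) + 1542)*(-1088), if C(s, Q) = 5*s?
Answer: -5034176/3 ≈ -1.6781e+6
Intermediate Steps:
j(n) = ⅓ (j(n) = (n + n)/(n + 5*n) = (2*n)/((6*n)) = (2*n)*(1/(6*n)) = ⅓)
(j((-4 + 1)*6) + 1542)*(-1088) = (⅓ + 1542)*(-1088) = (4627/3)*(-1088) = -5034176/3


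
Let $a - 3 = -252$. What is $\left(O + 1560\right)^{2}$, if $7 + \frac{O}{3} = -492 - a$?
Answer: $656100$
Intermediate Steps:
$a = -249$ ($a = 3 - 252 = -249$)
$O = -750$ ($O = -21 + 3 \left(-492 - -249\right) = -21 + 3 \left(-492 + 249\right) = -21 + 3 \left(-243\right) = -21 - 729 = -750$)
$\left(O + 1560\right)^{2} = \left(-750 + 1560\right)^{2} = 810^{2} = 656100$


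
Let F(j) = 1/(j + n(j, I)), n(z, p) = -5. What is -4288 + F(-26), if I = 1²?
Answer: -132929/31 ≈ -4288.0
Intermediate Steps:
I = 1
F(j) = 1/(-5 + j) (F(j) = 1/(j - 5) = 1/(-5 + j))
-4288 + F(-26) = -4288 + 1/(-5 - 26) = -4288 + 1/(-31) = -4288 - 1/31 = -132929/31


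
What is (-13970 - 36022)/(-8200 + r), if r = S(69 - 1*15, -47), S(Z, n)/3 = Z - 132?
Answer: 24996/4217 ≈ 5.9274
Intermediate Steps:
S(Z, n) = -396 + 3*Z (S(Z, n) = 3*(Z - 132) = 3*(-132 + Z) = -396 + 3*Z)
r = -234 (r = -396 + 3*(69 - 1*15) = -396 + 3*(69 - 15) = -396 + 3*54 = -396 + 162 = -234)
(-13970 - 36022)/(-8200 + r) = (-13970 - 36022)/(-8200 - 234) = -49992/(-8434) = -49992*(-1/8434) = 24996/4217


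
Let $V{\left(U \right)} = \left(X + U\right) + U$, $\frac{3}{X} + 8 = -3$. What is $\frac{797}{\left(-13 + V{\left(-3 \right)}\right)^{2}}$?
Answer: $\frac{96437}{44944} \approx 2.1457$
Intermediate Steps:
$X = - \frac{3}{11}$ ($X = \frac{3}{-8 - 3} = \frac{3}{-11} = 3 \left(- \frac{1}{11}\right) = - \frac{3}{11} \approx -0.27273$)
$V{\left(U \right)} = - \frac{3}{11} + 2 U$ ($V{\left(U \right)} = \left(- \frac{3}{11} + U\right) + U = - \frac{3}{11} + 2 U$)
$\frac{797}{\left(-13 + V{\left(-3 \right)}\right)^{2}} = \frac{797}{\left(-13 + \left(- \frac{3}{11} + 2 \left(-3\right)\right)\right)^{2}} = \frac{797}{\left(-13 - \frac{69}{11}\right)^{2}} = \frac{797}{\left(- \frac{212}{11}\right)^{2}} = \frac{797}{\frac{44944}{121}} = 797 \cdot \frac{121}{44944} = \frac{96437}{44944}$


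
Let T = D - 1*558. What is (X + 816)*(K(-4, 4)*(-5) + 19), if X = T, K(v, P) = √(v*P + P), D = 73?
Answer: 6289 - 3310*I*√3 ≈ 6289.0 - 5733.1*I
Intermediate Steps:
K(v, P) = √(P + P*v) (K(v, P) = √(P*v + P) = √(P + P*v))
T = -485 (T = 73 - 1*558 = 73 - 558 = -485)
X = -485
(X + 816)*(K(-4, 4)*(-5) + 19) = (-485 + 816)*(√(4*(1 - 4))*(-5) + 19) = 331*(√(4*(-3))*(-5) + 19) = 331*(√(-12)*(-5) + 19) = 331*((2*I*√3)*(-5) + 19) = 331*(-10*I*√3 + 19) = 331*(19 - 10*I*√3) = 6289 - 3310*I*√3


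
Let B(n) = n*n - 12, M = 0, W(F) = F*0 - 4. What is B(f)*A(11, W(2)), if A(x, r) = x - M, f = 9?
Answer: 759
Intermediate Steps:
W(F) = -4 (W(F) = 0 - 4 = -4)
B(n) = -12 + n**2 (B(n) = n**2 - 12 = -12 + n**2)
A(x, r) = x (A(x, r) = x - 1*0 = x + 0 = x)
B(f)*A(11, W(2)) = (-12 + 9**2)*11 = (-12 + 81)*11 = 69*11 = 759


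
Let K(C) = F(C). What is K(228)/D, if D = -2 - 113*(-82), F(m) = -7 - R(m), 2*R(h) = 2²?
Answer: -3/3088 ≈ -0.00097150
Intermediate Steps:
R(h) = 2 (R(h) = (½)*2² = (½)*4 = 2)
F(m) = -9 (F(m) = -7 - 1*2 = -7 - 2 = -9)
K(C) = -9
D = 9264 (D = -2 + 9266 = 9264)
K(228)/D = -9/9264 = -9*1/9264 = -3/3088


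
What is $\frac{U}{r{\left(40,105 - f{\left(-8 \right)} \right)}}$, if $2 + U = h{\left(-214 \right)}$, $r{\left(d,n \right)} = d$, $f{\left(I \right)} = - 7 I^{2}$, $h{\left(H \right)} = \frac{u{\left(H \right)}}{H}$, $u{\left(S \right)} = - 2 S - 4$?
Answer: $- \frac{213}{2140} \approx -0.099533$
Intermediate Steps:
$u{\left(S \right)} = -4 - 2 S$ ($u{\left(S \right)} = - 2 S - 4 = -4 - 2 S$)
$h{\left(H \right)} = \frac{-4 - 2 H}{H}$
$U = - \frac{426}{107}$ ($U = -2 - \left(2 + \frac{4}{-214}\right) = -2 - \frac{212}{107} = - \frac{426}{107} \approx -3.9813$)
$\frac{U}{r{\left(40,105 - f{\left(-8 \right)} \right)}} = - \frac{426}{107 \cdot 40} = \left(- \frac{426}{107}\right) \frac{1}{40} = - \frac{213}{2140}$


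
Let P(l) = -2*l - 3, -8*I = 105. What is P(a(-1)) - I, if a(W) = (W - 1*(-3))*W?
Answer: 113/8 ≈ 14.125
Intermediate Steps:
I = -105/8 (I = -⅛*105 = -105/8 ≈ -13.125)
a(W) = W*(3 + W) (a(W) = (W + 3)*W = (3 + W)*W = W*(3 + W))
P(l) = -3 - 2*l
P(a(-1)) - I = (-3 - (-2)*(3 - 1)) - 1*(-105/8) = (-3 - (-2)*2) + 105/8 = (-3 - 2*(-2)) + 105/8 = (-3 + 4) + 105/8 = 1 + 105/8 = 113/8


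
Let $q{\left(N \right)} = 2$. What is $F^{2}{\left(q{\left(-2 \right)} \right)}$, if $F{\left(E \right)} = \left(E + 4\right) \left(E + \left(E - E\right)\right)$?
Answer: $144$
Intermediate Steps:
$F{\left(E \right)} = E \left(4 + E\right)$ ($F{\left(E \right)} = \left(4 + E\right) \left(E + 0\right) = \left(4 + E\right) E = E \left(4 + E\right)$)
$F^{2}{\left(q{\left(-2 \right)} \right)} = \left(2 \left(4 + 2\right)\right)^{2} = \left(2 \cdot 6\right)^{2} = 12^{2} = 144$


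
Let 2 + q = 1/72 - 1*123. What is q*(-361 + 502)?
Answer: -422953/24 ≈ -17623.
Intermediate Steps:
q = -8999/72 (q = -2 + (1/72 - 1*123) = -2 + (1/72 - 123) = -2 - 8855/72 = -8999/72 ≈ -124.99)
q*(-361 + 502) = -8999*(-361 + 502)/72 = -8999/72*141 = -422953/24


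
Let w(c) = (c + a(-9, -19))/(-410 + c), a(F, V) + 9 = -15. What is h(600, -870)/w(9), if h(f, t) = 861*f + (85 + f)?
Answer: 41486257/3 ≈ 1.3829e+7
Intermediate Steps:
a(F, V) = -24 (a(F, V) = -9 - 15 = -24)
h(f, t) = 85 + 862*f
w(c) = (-24 + c)/(-410 + c) (w(c) = (c - 24)/(-410 + c) = (-24 + c)/(-410 + c))
h(600, -870)/w(9) = (85 + 862*600)/(((-24 + 9)/(-410 + 9))) = (85 + 517200)/((-15/(-401))) = 517285/((-1/401*(-15))) = 517285/(15/401) = 517285*(401/15) = 41486257/3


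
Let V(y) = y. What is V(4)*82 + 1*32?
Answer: 360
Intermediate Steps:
V(4)*82 + 1*32 = 4*82 + 1*32 = 328 + 32 = 360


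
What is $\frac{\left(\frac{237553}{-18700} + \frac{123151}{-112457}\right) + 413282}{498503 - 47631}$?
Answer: $\frac{869080670022379}{948159423824800} \approx 0.9166$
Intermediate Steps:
$\frac{\left(\frac{237553}{-18700} + \frac{123151}{-112457}\right) + 413282}{498503 - 47631} = \frac{\left(237553 \left(- \frac{1}{18700}\right) + 123151 \left(- \frac{1}{112457}\right)\right) + 413282}{450872} = \left(\left(- \frac{237553}{18700} - \frac{123151}{112457}\right) + 413282\right) \frac{1}{450872} = \left(- \frac{29017421421}{2102945900} + 413282\right) \frac{1}{450872} = \frac{869080670022379}{2102945900} \cdot \frac{1}{450872} = \frac{869080670022379}{948159423824800}$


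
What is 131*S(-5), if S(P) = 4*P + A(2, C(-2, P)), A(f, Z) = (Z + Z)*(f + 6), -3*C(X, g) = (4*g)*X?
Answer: -91700/3 ≈ -30567.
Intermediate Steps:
C(X, g) = -4*X*g/3 (C(X, g) = -4*g*X/3 = -4*X*g/3)
A(f, Z) = 2*Z*(6 + f) (A(f, Z) = (2*Z)*(6 + f) = 2*Z*(6 + f))
S(P) = 140*P/3 (S(P) = 4*P + 2*(-4/3*(-2)*P)*(6 + 2) = 4*P + 2*(8*P/3)*8 = 4*P + 128*P/3 = 140*P/3)
131*S(-5) = 131*((140/3)*(-5)) = 131*(-700/3) = -91700/3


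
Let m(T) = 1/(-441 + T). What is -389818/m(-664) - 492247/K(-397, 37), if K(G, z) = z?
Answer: 15937216683/37 ≈ 4.3074e+8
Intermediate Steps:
-389818/m(-664) - 492247/K(-397, 37) = -389818/(1/(-441 - 664)) - 492247/37 = -389818/(1/(-1105)) - 492247*1/37 = -389818/(-1/1105) - 492247/37 = -389818*(-1105) - 492247/37 = 430748890 - 492247/37 = 15937216683/37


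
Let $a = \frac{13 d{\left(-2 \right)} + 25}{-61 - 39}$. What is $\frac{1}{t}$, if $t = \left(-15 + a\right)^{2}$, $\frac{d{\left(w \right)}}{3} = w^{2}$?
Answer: $\frac{10000}{2825761} \approx 0.0035389$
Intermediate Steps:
$d{\left(w \right)} = 3 w^{2}$
$a = - \frac{181}{100}$ ($a = \frac{13 \cdot 3 \left(-2\right)^{2} + 25}{-61 - 39} = \frac{13 \cdot 3 \cdot 4 + 25}{-100} = \left(13 \cdot 12 + 25\right) \left(- \frac{1}{100}\right) = \left(156 + 25\right) \left(- \frac{1}{100}\right) = 181 \left(- \frac{1}{100}\right) = - \frac{181}{100} \approx -1.81$)
$t = \frac{2825761}{10000}$ ($t = \left(-15 - \frac{181}{100}\right)^{2} = \left(- \frac{1681}{100}\right)^{2} = \frac{2825761}{10000} \approx 282.58$)
$\frac{1}{t} = \frac{1}{\frac{2825761}{10000}} = \frac{10000}{2825761}$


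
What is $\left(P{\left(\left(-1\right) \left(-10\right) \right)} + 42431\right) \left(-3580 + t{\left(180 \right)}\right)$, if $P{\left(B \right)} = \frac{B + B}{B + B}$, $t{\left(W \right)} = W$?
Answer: $-144268800$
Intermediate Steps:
$P{\left(B \right)} = 1$ ($P{\left(B \right)} = \frac{2 B}{2 B} = 2 B \frac{1}{2 B} = 1$)
$\left(P{\left(\left(-1\right) \left(-10\right) \right)} + 42431\right) \left(-3580 + t{\left(180 \right)}\right) = \left(1 + 42431\right) \left(-3580 + 180\right) = 42432 \left(-3400\right) = -144268800$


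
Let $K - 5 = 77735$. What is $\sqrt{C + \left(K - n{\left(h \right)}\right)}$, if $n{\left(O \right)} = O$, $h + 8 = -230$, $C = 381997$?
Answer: $5 \sqrt{18399} \approx 678.21$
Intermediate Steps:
$K = 77740$ ($K = 5 + 77735 = 77740$)
$h = -238$ ($h = -8 - 230 = -238$)
$\sqrt{C + \left(K - n{\left(h \right)}\right)} = \sqrt{381997 + \left(77740 - -238\right)} = \sqrt{381997 + \left(77740 + 238\right)} = \sqrt{381997 + 77978} = \sqrt{459975} = 5 \sqrt{18399}$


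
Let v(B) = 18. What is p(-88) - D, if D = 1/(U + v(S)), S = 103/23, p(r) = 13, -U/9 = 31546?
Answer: 3690649/283896 ≈ 13.000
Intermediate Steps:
U = -283914 (U = -9*31546 = -283914)
S = 103/23 (S = 103*(1/23) = 103/23 ≈ 4.4783)
D = -1/283896 (D = 1/(-283914 + 18) = 1/(-283896) = -1/283896 ≈ -3.5224e-6)
p(-88) - D = 13 - 1*(-1/283896) = 13 + 1/283896 = 3690649/283896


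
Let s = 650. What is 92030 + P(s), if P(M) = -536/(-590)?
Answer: 27149118/295 ≈ 92031.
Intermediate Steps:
P(M) = 268/295 (P(M) = -536*(-1/590) = 268/295)
92030 + P(s) = 92030 + 268/295 = 27149118/295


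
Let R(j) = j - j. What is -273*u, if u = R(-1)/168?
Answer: 0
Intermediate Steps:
R(j) = 0
u = 0 (u = 0/168 = 0*(1/168) = 0)
-273*u = -273*0 = 0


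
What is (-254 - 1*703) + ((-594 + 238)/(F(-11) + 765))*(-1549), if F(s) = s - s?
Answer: -180661/765 ≈ -236.16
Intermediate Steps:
F(s) = 0
(-254 - 1*703) + ((-594 + 238)/(F(-11) + 765))*(-1549) = (-254 - 1*703) + ((-594 + 238)/(0 + 765))*(-1549) = (-254 - 703) - 356/765*(-1549) = -957 - 356*1/765*(-1549) = -957 - 356/765*(-1549) = -957 + 551444/765 = -180661/765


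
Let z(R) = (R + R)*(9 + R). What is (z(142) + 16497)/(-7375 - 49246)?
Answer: -59381/56621 ≈ -1.0487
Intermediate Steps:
z(R) = 2*R*(9 + R) (z(R) = (2*R)*(9 + R) = 2*R*(9 + R))
(z(142) + 16497)/(-7375 - 49246) = (2*142*(9 + 142) + 16497)/(-7375 - 49246) = (2*142*151 + 16497)/(-56621) = (42884 + 16497)*(-1/56621) = 59381*(-1/56621) = -59381/56621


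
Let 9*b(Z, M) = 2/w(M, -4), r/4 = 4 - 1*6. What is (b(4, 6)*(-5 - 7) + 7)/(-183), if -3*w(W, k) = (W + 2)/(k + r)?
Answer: 5/183 ≈ 0.027322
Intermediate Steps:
r = -8 (r = 4*(4 - 1*6) = 4*(4 - 6) = 4*(-2) = -8)
w(W, k) = -(2 + W)/(3*(-8 + k)) (w(W, k) = -(W + 2)/(3*(k - 8)) = -(2 + W)/(3*(-8 + k)))
b(Z, M) = 2/(9*(1/18 + M/36)) (b(Z, M) = (2/(((-2 - M)/(3*(-8 - 4)))))/9 = (2/(((1/3)*(-2 - M)/(-12))))/9 = (2/(((1/3)*(-1/12)*(-2 - M))))/9 = (2/(1/18 + M/36))/9 = 2/(9*(1/18 + M/36)))
(b(4, 6)*(-5 - 7) + 7)/(-183) = ((8/(2 + 6))*(-5 - 7) + 7)/(-183) = -((8/8)*(-12) + 7)/183 = -((8*(1/8))*(-12) + 7)/183 = -(1*(-12) + 7)/183 = -(-12 + 7)/183 = -1/183*(-5) = 5/183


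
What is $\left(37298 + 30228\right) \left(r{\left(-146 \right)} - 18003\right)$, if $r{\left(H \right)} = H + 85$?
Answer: $-1219789664$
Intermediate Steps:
$r{\left(H \right)} = 85 + H$
$\left(37298 + 30228\right) \left(r{\left(-146 \right)} - 18003\right) = \left(37298 + 30228\right) \left(\left(85 - 146\right) - 18003\right) = 67526 \left(-61 - 18003\right) = 67526 \left(-18064\right) = -1219789664$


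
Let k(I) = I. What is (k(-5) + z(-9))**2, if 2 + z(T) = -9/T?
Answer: 36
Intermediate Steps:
z(T) = -2 - 9/T
(k(-5) + z(-9))**2 = (-5 + (-2 - 9/(-9)))**2 = (-5 + (-2 - 9*(-1/9)))**2 = (-5 + (-2 + 1))**2 = (-5 - 1)**2 = (-6)**2 = 36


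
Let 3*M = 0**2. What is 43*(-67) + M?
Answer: -2881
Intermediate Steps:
M = 0 (M = (1/3)*0**2 = (1/3)*0 = 0)
43*(-67) + M = 43*(-67) + 0 = -2881 + 0 = -2881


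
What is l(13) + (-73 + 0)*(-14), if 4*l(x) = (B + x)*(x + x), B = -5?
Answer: 1074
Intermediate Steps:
l(x) = x*(-5 + x)/2 (l(x) = ((-5 + x)*(x + x))/4 = ((-5 + x)*(2*x))/4 = (2*x*(-5 + x))/4 = x*(-5 + x)/2)
l(13) + (-73 + 0)*(-14) = (1/2)*13*(-5 + 13) + (-73 + 0)*(-14) = (1/2)*13*8 - 73*(-14) = 52 + 1022 = 1074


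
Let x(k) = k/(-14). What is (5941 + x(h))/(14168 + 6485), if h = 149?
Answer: 83025/289142 ≈ 0.28714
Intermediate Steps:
x(k) = -k/14 (x(k) = k*(-1/14) = -k/14)
(5941 + x(h))/(14168 + 6485) = (5941 - 1/14*149)/(14168 + 6485) = (5941 - 149/14)/20653 = (83025/14)*(1/20653) = 83025/289142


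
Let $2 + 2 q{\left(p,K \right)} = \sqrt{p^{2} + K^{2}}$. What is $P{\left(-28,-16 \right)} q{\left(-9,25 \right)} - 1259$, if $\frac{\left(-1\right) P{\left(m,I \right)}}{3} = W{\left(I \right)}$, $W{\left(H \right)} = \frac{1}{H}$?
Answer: $- \frac{20147}{16} + \frac{3 \sqrt{706}}{32} \approx -1256.7$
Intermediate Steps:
$P{\left(m,I \right)} = - \frac{3}{I}$
$q{\left(p,K \right)} = -1 + \frac{\sqrt{K^{2} + p^{2}}}{2}$ ($q{\left(p,K \right)} = -1 + \frac{\sqrt{p^{2} + K^{2}}}{2} = -1 + \frac{\sqrt{K^{2} + p^{2}}}{2}$)
$P{\left(-28,-16 \right)} q{\left(-9,25 \right)} - 1259 = - \frac{3}{-16} \left(-1 + \frac{\sqrt{25^{2} + \left(-9\right)^{2}}}{2}\right) - 1259 = \left(-3\right) \left(- \frac{1}{16}\right) \left(-1 + \frac{\sqrt{625 + 81}}{2}\right) - 1259 = \frac{3 \left(-1 + \frac{\sqrt{706}}{2}\right)}{16} - 1259 = \left(- \frac{3}{16} + \frac{3 \sqrt{706}}{32}\right) - 1259 = - \frac{20147}{16} + \frac{3 \sqrt{706}}{32}$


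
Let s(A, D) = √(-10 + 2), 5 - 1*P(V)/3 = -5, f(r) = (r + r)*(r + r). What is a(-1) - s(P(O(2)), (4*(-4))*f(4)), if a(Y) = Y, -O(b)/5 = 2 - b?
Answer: -1 - 2*I*√2 ≈ -1.0 - 2.8284*I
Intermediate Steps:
f(r) = 4*r² (f(r) = (2*r)*(2*r) = 4*r²)
O(b) = -10 + 5*b (O(b) = -5*(2 - b) = -10 + 5*b)
P(V) = 30 (P(V) = 15 - 3*(-5) = 15 + 15 = 30)
s(A, D) = 2*I*√2 (s(A, D) = √(-8) = 2*I*√2)
a(-1) - s(P(O(2)), (4*(-4))*f(4)) = -1 - 2*I*√2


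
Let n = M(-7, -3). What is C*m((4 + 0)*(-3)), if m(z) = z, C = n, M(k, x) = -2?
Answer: 24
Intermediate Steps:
n = -2
C = -2
C*m((4 + 0)*(-3)) = -2*(4 + 0)*(-3) = -8*(-3) = -2*(-12) = 24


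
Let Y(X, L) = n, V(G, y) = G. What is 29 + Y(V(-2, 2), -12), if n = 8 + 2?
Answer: 39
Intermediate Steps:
n = 10
Y(X, L) = 10
29 + Y(V(-2, 2), -12) = 29 + 10 = 39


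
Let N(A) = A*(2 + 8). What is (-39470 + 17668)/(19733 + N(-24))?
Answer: -21802/19493 ≈ -1.1185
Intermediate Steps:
N(A) = 10*A (N(A) = A*10 = 10*A)
(-39470 + 17668)/(19733 + N(-24)) = (-39470 + 17668)/(19733 + 10*(-24)) = -21802/(19733 - 240) = -21802/19493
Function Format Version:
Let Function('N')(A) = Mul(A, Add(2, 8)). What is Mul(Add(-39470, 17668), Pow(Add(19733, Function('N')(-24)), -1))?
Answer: Rational(-21802, 19493) ≈ -1.1185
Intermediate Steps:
Function('N')(A) = Mul(10, A) (Function('N')(A) = Mul(A, 10) = Mul(10, A))
Mul(Add(-39470, 17668), Pow(Add(19733, Function('N')(-24)), -1)) = Mul(Add(-39470, 17668), Pow(Add(19733, Mul(10, -24)), -1)) = Mul(-21802, Pow(Add(19733, -240), -1)) = Mul(-21802, Pow(19493, -1)) = Mul(-21802, Rational(1, 19493)) = Rational(-21802, 19493)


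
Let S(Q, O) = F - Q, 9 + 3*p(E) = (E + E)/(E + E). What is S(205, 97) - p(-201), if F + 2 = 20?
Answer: -553/3 ≈ -184.33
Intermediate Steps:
F = 18 (F = -2 + 20 = 18)
p(E) = -8/3 (p(E) = -3 + ((E + E)/(E + E))/3 = -3 + ((2*E)/((2*E)))/3 = -3 + ((2*E)*(1/(2*E)))/3 = -3 + (⅓)*1 = -3 + ⅓ = -8/3)
S(Q, O) = 18 - Q
S(205, 97) - p(-201) = (18 - 1*205) - 1*(-8/3) = (18 - 205) + 8/3 = -187 + 8/3 = -553/3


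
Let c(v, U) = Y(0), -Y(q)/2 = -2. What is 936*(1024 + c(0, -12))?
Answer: 962208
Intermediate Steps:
Y(q) = 4 (Y(q) = -2*(-2) = 4)
c(v, U) = 4
936*(1024 + c(0, -12)) = 936*(1024 + 4) = 936*1028 = 962208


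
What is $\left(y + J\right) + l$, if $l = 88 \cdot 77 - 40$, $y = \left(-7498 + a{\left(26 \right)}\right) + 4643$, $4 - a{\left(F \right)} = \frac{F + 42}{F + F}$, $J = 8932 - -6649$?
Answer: $\frac{253041}{13} \approx 19465.0$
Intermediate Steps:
$J = 15581$ ($J = 8932 + 6649 = 15581$)
$a{\left(F \right)} = 4 - \frac{42 + F}{2 F}$ ($a{\left(F \right)} = 4 - \frac{F + 42}{F + F} = 4 - \frac{42 + F}{2 F}$)
$y = - \frac{37080}{13}$ ($y = \left(-7498 + \left(\frac{7}{2} - \frac{21}{26}\right)\right) + 4643 = \left(-7498 + \frac{35}{13}\right) + 4643 = - \frac{97439}{13} + 4643 = - \frac{37080}{13} \approx -2852.3$)
$l = 6736$ ($l = 6776 - 40 = 6736$)
$\left(y + J\right) + l = \left(- \frac{37080}{13} + 15581\right) + 6736 = \frac{165473}{13} + 6736 = \frac{253041}{13}$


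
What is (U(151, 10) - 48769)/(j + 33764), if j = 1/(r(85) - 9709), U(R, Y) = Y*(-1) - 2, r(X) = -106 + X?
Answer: -474639130/328523719 ≈ -1.4448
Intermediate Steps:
U(R, Y) = -2 - Y (U(R, Y) = -Y - 2 = -2 - Y)
j = -1/9730 (j = 1/((-106 + 85) - 9709) = 1/(-21 - 9709) = 1/(-9730) = -1/9730 ≈ -0.00010277)
(U(151, 10) - 48769)/(j + 33764) = ((-2 - 1*10) - 48769)/(-1/9730 + 33764) = ((-2 - 10) - 48769)/(328523719/9730) = (-12 - 48769)*(9730/328523719) = -48781*9730/328523719 = -474639130/328523719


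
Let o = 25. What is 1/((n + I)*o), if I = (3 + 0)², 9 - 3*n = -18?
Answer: 1/450 ≈ 0.0022222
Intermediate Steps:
n = 9 (n = 3 - ⅓*(-18) = 3 + 6 = 9)
I = 9 (I = 3² = 9)
1/((n + I)*o) = 1/((9 + 9)*25) = 1/(18*25) = 1/450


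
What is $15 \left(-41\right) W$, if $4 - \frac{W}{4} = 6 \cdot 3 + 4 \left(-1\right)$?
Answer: $24600$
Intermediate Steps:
$W = -40$ ($W = 16 - 4 \left(6 \cdot 3 + 4 \left(-1\right)\right) = 16 - 4 \left(18 - 4\right) = 16 - 56 = -40$)
$15 \left(-41\right) W = 15 \left(-41\right) \left(-40\right) = \left(-615\right) \left(-40\right) = 24600$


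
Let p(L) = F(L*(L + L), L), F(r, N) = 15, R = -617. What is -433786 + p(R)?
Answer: -433771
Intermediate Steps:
p(L) = 15
-433786 + p(R) = -433786 + 15 = -433771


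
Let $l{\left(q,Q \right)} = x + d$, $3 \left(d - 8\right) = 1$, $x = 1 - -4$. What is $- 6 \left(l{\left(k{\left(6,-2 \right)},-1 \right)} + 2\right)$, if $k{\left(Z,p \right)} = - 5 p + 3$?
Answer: $-92$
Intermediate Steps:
$x = 5$ ($x = 1 + 4 = 5$)
$k{\left(Z,p \right)} = 3 - 5 p$
$d = \frac{25}{3}$ ($d = 8 + \frac{1}{3} \cdot 1 = 8 + \frac{1}{3} = \frac{25}{3} \approx 8.3333$)
$l{\left(q,Q \right)} = \frac{40}{3}$ ($l{\left(q,Q \right)} = 5 + \frac{25}{3} = \frac{40}{3}$)
$- 6 \left(l{\left(k{\left(6,-2 \right)},-1 \right)} + 2\right) = - 6 \left(\frac{40}{3} + 2\right) = \left(-6\right) \frac{46}{3} = -92$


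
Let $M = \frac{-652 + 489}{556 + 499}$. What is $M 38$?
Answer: $- \frac{6194}{1055} \approx -5.8711$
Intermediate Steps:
$M = - \frac{163}{1055} \approx -0.1545$
$M 38 = \left(- \frac{163}{1055}\right) 38 = - \frac{6194}{1055}$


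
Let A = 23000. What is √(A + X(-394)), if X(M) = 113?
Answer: √23113 ≈ 152.03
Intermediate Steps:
√(A + X(-394)) = √(23000 + 113) = √23113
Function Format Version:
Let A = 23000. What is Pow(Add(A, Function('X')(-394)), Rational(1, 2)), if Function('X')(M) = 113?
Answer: Pow(23113, Rational(1, 2)) ≈ 152.03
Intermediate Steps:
Pow(Add(A, Function('X')(-394)), Rational(1, 2)) = Pow(Add(23000, 113), Rational(1, 2)) = Pow(23113, Rational(1, 2))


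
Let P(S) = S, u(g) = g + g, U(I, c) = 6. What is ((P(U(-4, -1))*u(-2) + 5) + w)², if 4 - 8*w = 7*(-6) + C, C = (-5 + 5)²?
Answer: 2809/16 ≈ 175.56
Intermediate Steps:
u(g) = 2*g
C = 0 (C = 0² = 0)
w = 23/4 (w = ½ - (7*(-6) + 0)/8 = ½ - (-42 + 0)/8 = ½ - ⅛*(-42) = ½ + 21/4 = 23/4 ≈ 5.7500)
((P(U(-4, -1))*u(-2) + 5) + w)² = ((6*(2*(-2)) + 5) + 23/4)² = ((6*(-4) + 5) + 23/4)² = ((-24 + 5) + 23/4)² = (-19 + 23/4)² = (-53/4)² = 2809/16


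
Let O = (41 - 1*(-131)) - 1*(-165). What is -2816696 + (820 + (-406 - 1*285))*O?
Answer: -2773223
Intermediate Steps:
O = 337 (O = (41 + 131) + 165 = 172 + 165 = 337)
-2816696 + (820 + (-406 - 1*285))*O = -2816696 + (820 + (-406 - 1*285))*337 = -2816696 + (820 + (-406 - 285))*337 = -2816696 + (820 - 691)*337 = -2816696 + 129*337 = -2816696 + 43473 = -2773223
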